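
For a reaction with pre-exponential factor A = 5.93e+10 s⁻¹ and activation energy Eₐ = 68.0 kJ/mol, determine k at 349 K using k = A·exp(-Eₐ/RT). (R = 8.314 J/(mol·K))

3.94e+00 s⁻¹

Step 1: Use the Arrhenius equation: k = A × exp(-Eₐ/RT)
Step 2: Convert Eₐ to J/mol: 68.0 kJ/mol = 68000 J/mol
Step 3: Calculate the exponent: -Eₐ/(RT) = -68000/(8.314 × 349) = -23.43546
Step 4: k = 5.93e+10 × exp(-23.43546)
Step 5: k = 5.93e+10 × 6.63910e-11 = 3.9370e+00 s⁻¹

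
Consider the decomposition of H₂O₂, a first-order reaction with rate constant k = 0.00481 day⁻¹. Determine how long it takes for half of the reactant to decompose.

144.1 day

Step 1: For a first-order reaction, t₁/₂ = ln(2)/k
Step 2: t₁/₂ = ln(2)/0.00481
Step 3: t₁/₂ = 0.6931/0.00481 = 144.1 day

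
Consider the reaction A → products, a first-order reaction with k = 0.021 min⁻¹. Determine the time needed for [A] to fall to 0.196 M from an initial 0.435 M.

37.96 min

Step 1: For first-order: t = ln([A]₀/[A])/k
Step 2: t = ln(0.435/0.196)/0.021
Step 3: t = ln(2.219)/0.021
Step 4: t = 0.7972/0.021 = 37.96 min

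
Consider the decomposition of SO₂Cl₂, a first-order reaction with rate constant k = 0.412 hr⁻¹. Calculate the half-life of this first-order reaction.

1.682 hr

Step 1: For a first-order reaction, t₁/₂ = ln(2)/k
Step 2: t₁/₂ = ln(2)/0.412
Step 3: t₁/₂ = 0.6931/0.412 = 1.682 hr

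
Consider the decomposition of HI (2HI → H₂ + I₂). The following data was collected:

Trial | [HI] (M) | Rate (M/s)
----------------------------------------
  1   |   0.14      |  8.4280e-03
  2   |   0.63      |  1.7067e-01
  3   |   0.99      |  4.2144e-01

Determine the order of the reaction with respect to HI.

second order (2)

Step 1: Compare trials to find order n where rate₂/rate₁ = ([HI]₂/[HI]₁)^n
Step 2: rate₂/rate₁ = 1.7067e-01/8.4280e-03 = 20.25
Step 3: [HI]₂/[HI]₁ = 0.63/0.14 = 4.5
Step 4: n = ln(20.25)/ln(4.5) = 2.00 ≈ 2
Step 5: The reaction is second order in HI.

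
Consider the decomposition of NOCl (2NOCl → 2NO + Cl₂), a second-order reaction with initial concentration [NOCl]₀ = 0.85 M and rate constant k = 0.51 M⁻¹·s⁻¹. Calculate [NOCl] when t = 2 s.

0.4553 M

Step 1: For a second-order reaction: 1/[NOCl] = 1/[NOCl]₀ + kt
Step 2: 1/[NOCl] = 1/0.85 + 0.51 × 2
Step 3: 1/[NOCl] = 1.176 + 1.02 = 2.196
Step 4: [NOCl] = 1/2.196 = 0.4553 M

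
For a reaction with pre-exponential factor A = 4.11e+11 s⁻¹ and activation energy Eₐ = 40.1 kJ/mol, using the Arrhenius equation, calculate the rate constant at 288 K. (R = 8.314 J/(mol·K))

2.19e+04 s⁻¹

Step 1: Use the Arrhenius equation: k = A × exp(-Eₐ/RT)
Step 2: Convert Eₐ to J/mol: 40.1 kJ/mol = 40100 J/mol
Step 3: Calculate the exponent: -Eₐ/(RT) = -40100/(8.314 × 288) = -16.74719
Step 4: k = 4.11e+11 × exp(-16.74719)
Step 5: k = 4.11e+11 × 5.33074e-08 = 2.1909e+04 s⁻¹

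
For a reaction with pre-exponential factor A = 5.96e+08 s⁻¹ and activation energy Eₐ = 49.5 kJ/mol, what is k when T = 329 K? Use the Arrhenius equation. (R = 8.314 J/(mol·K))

8.24e+00 s⁻¹

Step 1: Use the Arrhenius equation: k = A × exp(-Eₐ/RT)
Step 2: Convert Eₐ to J/mol: 49.5 kJ/mol = 49500 J/mol
Step 3: Calculate the exponent: -Eₐ/(RT) = -49500/(8.314 × 329) = -18.09670
Step 4: k = 5.96e+08 × exp(-18.09670)
Step 5: k = 5.96e+08 × 1.38262e-08 = 8.2404e+00 s⁻¹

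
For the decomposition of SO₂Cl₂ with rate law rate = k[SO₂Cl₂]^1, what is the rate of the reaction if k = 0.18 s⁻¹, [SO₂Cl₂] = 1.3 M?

0.234 M/s

Step 1: Identify the rate law: rate = k[SO₂Cl₂]^1
Step 2: Substitute values: rate = 0.18 × (1.3)^1
Step 3: Calculate: rate = 0.18 × 1.3 = 0.234 M/s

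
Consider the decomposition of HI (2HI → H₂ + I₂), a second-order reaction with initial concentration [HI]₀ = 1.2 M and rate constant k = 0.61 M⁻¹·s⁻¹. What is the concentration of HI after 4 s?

0.3055 M

Step 1: For a second-order reaction: 1/[HI] = 1/[HI]₀ + kt
Step 2: 1/[HI] = 1/1.2 + 0.61 × 4
Step 3: 1/[HI] = 0.8333 + 2.44 = 3.273
Step 4: [HI] = 1/3.273 = 0.3055 M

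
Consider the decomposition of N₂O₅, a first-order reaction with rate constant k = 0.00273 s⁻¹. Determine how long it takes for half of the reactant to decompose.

253.9 s

Step 1: For a first-order reaction, t₁/₂ = ln(2)/k
Step 2: t₁/₂ = ln(2)/0.00273
Step 3: t₁/₂ = 0.6931/0.00273 = 253.9 s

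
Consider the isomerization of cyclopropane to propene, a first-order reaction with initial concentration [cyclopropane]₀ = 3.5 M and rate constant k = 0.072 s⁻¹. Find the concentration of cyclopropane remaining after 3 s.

2.82 M

Step 1: For a first-order reaction: [cyclopropane] = [cyclopropane]₀ × e^(-kt)
Step 2: [cyclopropane] = 3.5 × e^(-0.072 × 3)
Step 3: [cyclopropane] = 3.5 × e^(-0.216)
Step 4: [cyclopropane] = 3.5 × 0.805735 = 2.82 M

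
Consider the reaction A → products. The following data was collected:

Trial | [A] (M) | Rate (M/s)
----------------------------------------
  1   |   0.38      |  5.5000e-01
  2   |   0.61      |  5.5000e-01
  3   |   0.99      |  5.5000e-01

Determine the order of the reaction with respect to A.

zeroth order (0)

Step 1: Compare trials - when concentration changes, rate stays constant.
Step 2: rate₂/rate₁ = 5.5000e-01/5.5000e-01 = 1
Step 3: [A]₂/[A]₁ = 0.61/0.38 = 1.605
Step 4: Since rate ratio ≈ (conc ratio)^0, the reaction is zeroth order.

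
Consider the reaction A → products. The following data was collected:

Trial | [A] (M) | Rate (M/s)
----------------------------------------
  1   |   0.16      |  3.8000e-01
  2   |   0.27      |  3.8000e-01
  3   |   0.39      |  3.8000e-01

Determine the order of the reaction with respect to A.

zeroth order (0)

Step 1: Compare trials - when concentration changes, rate stays constant.
Step 2: rate₂/rate₁ = 3.8000e-01/3.8000e-01 = 1
Step 3: [A]₂/[A]₁ = 0.27/0.16 = 1.688
Step 4: Since rate ratio ≈ (conc ratio)^0, the reaction is zeroth order.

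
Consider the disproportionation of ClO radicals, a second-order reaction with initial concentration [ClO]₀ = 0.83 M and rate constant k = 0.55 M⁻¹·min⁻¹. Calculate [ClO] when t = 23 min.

0.07218 M

Step 1: For a second-order reaction: 1/[ClO] = 1/[ClO]₀ + kt
Step 2: 1/[ClO] = 1/0.83 + 0.55 × 23
Step 3: 1/[ClO] = 1.205 + 12.65 = 13.85
Step 4: [ClO] = 1/13.85 = 0.07218 M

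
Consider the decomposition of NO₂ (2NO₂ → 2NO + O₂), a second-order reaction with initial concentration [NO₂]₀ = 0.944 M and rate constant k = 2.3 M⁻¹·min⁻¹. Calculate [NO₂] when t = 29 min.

0.01476 M

Step 1: For a second-order reaction: 1/[NO₂] = 1/[NO₂]₀ + kt
Step 2: 1/[NO₂] = 1/0.944 + 2.3 × 29
Step 3: 1/[NO₂] = 1.059 + 66.7 = 67.76
Step 4: [NO₂] = 1/67.76 = 0.01476 M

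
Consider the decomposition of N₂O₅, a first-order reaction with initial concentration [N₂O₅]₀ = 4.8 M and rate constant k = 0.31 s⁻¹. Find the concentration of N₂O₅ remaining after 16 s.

0.03366 M

Step 1: For a first-order reaction: [N₂O₅] = [N₂O₅]₀ × e^(-kt)
Step 2: [N₂O₅] = 4.8 × e^(-0.31 × 16)
Step 3: [N₂O₅] = 4.8 × e^(-4.96)
Step 4: [N₂O₅] = 4.8 × 0.00701293 = 0.03366 M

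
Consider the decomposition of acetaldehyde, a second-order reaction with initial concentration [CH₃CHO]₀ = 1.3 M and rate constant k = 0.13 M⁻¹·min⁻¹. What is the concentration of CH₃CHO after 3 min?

0.8626 M

Step 1: For a second-order reaction: 1/[CH₃CHO] = 1/[CH₃CHO]₀ + kt
Step 2: 1/[CH₃CHO] = 1/1.3 + 0.13 × 3
Step 3: 1/[CH₃CHO] = 0.7692 + 0.39 = 1.159
Step 4: [CH₃CHO] = 1/1.159 = 0.8626 M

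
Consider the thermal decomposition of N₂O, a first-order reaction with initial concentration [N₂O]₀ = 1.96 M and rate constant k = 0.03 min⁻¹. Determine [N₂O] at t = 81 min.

0.1726 M

Step 1: For a first-order reaction: [N₂O] = [N₂O]₀ × e^(-kt)
Step 2: [N₂O] = 1.96 × e^(-0.03 × 81)
Step 3: [N₂O] = 1.96 × e^(-2.43)
Step 4: [N₂O] = 1.96 × 0.0880368 = 0.1726 M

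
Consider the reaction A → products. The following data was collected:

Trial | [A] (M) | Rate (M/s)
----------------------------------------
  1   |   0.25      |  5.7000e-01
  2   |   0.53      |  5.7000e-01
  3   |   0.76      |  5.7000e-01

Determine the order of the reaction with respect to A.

zeroth order (0)

Step 1: Compare trials - when concentration changes, rate stays constant.
Step 2: rate₂/rate₁ = 5.7000e-01/5.7000e-01 = 1
Step 3: [A]₂/[A]₁ = 0.53/0.25 = 2.12
Step 4: Since rate ratio ≈ (conc ratio)^0, the reaction is zeroth order.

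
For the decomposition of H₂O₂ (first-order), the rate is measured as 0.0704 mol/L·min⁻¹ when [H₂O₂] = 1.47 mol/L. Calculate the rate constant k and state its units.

0.04789 min⁻¹

Step 1: rate = k[H₂O₂]^1, so k = rate / [H₂O₂]^1.
Step 2: k = 0.0704 / (1.47)^1 = 0.0704 / 1.47.
Step 3: k = 0.04789 min⁻¹.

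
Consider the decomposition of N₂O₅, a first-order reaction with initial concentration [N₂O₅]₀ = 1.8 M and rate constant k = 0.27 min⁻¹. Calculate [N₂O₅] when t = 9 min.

0.1585 M

Step 1: For a first-order reaction: [N₂O₅] = [N₂O₅]₀ × e^(-kt)
Step 2: [N₂O₅] = 1.8 × e^(-0.27 × 9)
Step 3: [N₂O₅] = 1.8 × e^(-2.43)
Step 4: [N₂O₅] = 1.8 × 0.0880368 = 0.1585 M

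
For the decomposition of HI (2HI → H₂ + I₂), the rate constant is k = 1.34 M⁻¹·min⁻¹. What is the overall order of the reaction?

second order (2)

Step 1: The units of k for an nth-order reaction are (concentration)^(1-n)·(time)⁻¹.
Step 2: Here k has units M⁻¹·min⁻¹, so the concentration exponent is -1.
Step 3: 1 - n = -1 ⇒ n = 2. The reaction is second order.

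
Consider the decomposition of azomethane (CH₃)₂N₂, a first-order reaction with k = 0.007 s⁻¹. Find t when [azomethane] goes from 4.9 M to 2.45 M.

99.02 s

Step 1: For first-order: t = ln([azomethane]₀/[azomethane])/k
Step 2: t = ln(4.9/2.45)/0.007
Step 3: t = ln(2)/0.007
Step 4: t = 0.6931/0.007 = 99.02 s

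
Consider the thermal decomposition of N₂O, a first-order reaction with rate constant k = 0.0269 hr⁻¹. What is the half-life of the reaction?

25.77 hr

Step 1: For a first-order reaction, t₁/₂ = ln(2)/k
Step 2: t₁/₂ = ln(2)/0.0269
Step 3: t₁/₂ = 0.6931/0.0269 = 25.77 hr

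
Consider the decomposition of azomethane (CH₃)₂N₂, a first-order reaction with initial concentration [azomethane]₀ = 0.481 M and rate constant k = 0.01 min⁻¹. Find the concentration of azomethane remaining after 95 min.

0.186 M

Step 1: For a first-order reaction: [azomethane] = [azomethane]₀ × e^(-kt)
Step 2: [azomethane] = 0.481 × e^(-0.01 × 95)
Step 3: [azomethane] = 0.481 × e^(-0.95)
Step 4: [azomethane] = 0.481 × 0.386741 = 0.186 M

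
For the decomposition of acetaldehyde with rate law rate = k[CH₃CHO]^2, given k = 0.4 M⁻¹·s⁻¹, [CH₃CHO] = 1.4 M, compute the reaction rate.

0.784 M/s

Step 1: Identify the rate law: rate = k[CH₃CHO]^2
Step 2: Substitute values: rate = 0.4 × (1.4)^2
Step 3: Calculate: rate = 0.4 × 1.96 = 0.784 M/s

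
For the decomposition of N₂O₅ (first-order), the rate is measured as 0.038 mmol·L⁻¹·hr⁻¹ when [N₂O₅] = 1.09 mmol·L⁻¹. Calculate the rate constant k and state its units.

0.03486 hr⁻¹

Step 1: rate = k[N₂O₅]^1, so k = rate / [N₂O₅]^1.
Step 2: k = 0.038 / (1.09)^1 = 0.038 / 1.09.
Step 3: k = 0.03486 hr⁻¹.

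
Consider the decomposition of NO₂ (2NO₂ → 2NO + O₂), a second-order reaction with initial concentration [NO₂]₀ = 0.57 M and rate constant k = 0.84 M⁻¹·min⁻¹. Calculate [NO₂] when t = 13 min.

0.0789 M

Step 1: For a second-order reaction: 1/[NO₂] = 1/[NO₂]₀ + kt
Step 2: 1/[NO₂] = 1/0.57 + 0.84 × 13
Step 3: 1/[NO₂] = 1.754 + 10.92 = 12.67
Step 4: [NO₂] = 1/12.67 = 0.0789 M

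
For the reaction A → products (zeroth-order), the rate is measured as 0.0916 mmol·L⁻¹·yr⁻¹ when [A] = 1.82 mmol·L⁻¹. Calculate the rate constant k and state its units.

0.0916 mmol·L⁻¹·yr⁻¹

Step 1: For a zeroth-order reaction, rate = k (independent of concentration).
Step 2: k = rate = 0.0916 mmol·L⁻¹·yr⁻¹.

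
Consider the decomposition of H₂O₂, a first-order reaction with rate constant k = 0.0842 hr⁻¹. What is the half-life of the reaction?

8.232 hr

Step 1: For a first-order reaction, t₁/₂ = ln(2)/k
Step 2: t₁/₂ = ln(2)/0.0842
Step 3: t₁/₂ = 0.6931/0.0842 = 8.232 hr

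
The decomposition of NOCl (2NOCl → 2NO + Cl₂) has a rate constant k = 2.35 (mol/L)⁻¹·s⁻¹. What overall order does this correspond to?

second order (2)

Step 1: The units of k for an nth-order reaction are (concentration)^(1-n)·(time)⁻¹.
Step 2: Here k has units (mol/L)⁻¹·s⁻¹, so the concentration exponent is -1.
Step 3: 1 - n = -1 ⇒ n = 2. The reaction is second order.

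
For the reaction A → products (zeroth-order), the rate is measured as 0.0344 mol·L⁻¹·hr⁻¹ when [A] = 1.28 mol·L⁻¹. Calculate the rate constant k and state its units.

0.0344 mol·L⁻¹·hr⁻¹

Step 1: For a zeroth-order reaction, rate = k (independent of concentration).
Step 2: k = rate = 0.0344 mol·L⁻¹·hr⁻¹.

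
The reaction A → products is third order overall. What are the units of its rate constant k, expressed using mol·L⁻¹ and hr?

(mol·L⁻¹)⁻²·hr⁻¹

Step 1: For overall order n, rate = k × (concentration)^n.
Step 2: Rate has units mol·L⁻¹·hr⁻¹; concentration term has units (mol·L⁻¹)^3.
Step 3: k = rate / (concentration)^n, so units of k = (mol·L⁻¹)^(1-3)·hr⁻¹ = (mol·L⁻¹)⁻²·hr⁻¹.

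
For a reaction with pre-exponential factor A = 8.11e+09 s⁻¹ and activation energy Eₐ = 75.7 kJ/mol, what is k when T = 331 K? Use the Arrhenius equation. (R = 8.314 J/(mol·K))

9.17e-03 s⁻¹

Step 1: Use the Arrhenius equation: k = A × exp(-Eₐ/RT)
Step 2: Convert Eₐ to J/mol: 75.7 kJ/mol = 75700 J/mol
Step 3: Calculate the exponent: -Eₐ/(RT) = -75700/(8.314 × 331) = -27.50793
Step 4: k = 8.11e+09 × exp(-27.50793)
Step 5: k = 8.11e+09 × 1.13099e-12 = 9.1723e-03 s⁻¹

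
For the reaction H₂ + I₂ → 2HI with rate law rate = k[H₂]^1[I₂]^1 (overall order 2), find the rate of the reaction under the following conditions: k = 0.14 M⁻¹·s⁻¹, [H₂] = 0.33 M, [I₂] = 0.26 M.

0.01201 M/s

Step 1: The rate law is rate = k[H₂]^1[I₂]^1, overall order = 1+1 = 2
Step 2: Substitute values: rate = 0.14 × (0.33)^1 × (0.26)^1
Step 3: rate = 0.14 × 0.33 × 0.26 = 0.012012 M/s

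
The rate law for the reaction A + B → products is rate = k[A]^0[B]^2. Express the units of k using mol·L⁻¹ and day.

(mol·L⁻¹)⁻¹·day⁻¹

Step 1: Overall order = 0 + 2 = 2.
Step 2: rate has units mol·L⁻¹·day⁻¹; [A]^0[B]^2 has units (mol·L⁻¹)^2.
Step 3: k = rate/([A]^0[B]^2), so units of k = (mol·L⁻¹)^(1-2)·day⁻¹ = (mol·L⁻¹)⁻¹·day⁻¹.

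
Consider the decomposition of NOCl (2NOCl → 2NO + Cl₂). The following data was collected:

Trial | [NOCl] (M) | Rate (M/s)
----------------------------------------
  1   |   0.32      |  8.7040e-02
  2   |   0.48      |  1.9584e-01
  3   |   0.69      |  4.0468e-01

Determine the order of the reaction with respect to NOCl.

second order (2)

Step 1: Compare trials to find order n where rate₂/rate₁ = ([NOCl]₂/[NOCl]₁)^n
Step 2: rate₂/rate₁ = 1.9584e-01/8.7040e-02 = 2.25
Step 3: [NOCl]₂/[NOCl]₁ = 0.48/0.32 = 1.5
Step 4: n = ln(2.25)/ln(1.5) = 2.00 ≈ 2
Step 5: The reaction is second order in NOCl.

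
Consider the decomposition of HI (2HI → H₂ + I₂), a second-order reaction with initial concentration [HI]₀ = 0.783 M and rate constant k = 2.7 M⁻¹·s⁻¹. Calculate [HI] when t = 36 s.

0.01015 M

Step 1: For a second-order reaction: 1/[HI] = 1/[HI]₀ + kt
Step 2: 1/[HI] = 1/0.783 + 2.7 × 36
Step 3: 1/[HI] = 1.277 + 97.2 = 98.48
Step 4: [HI] = 1/98.48 = 0.01015 M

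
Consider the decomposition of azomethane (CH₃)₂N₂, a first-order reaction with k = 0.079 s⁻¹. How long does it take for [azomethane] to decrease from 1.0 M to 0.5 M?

8.774 s

Step 1: For first-order: t = ln([azomethane]₀/[azomethane])/k
Step 2: t = ln(1.0/0.5)/0.079
Step 3: t = ln(2)/0.079
Step 4: t = 0.6931/0.079 = 8.774 s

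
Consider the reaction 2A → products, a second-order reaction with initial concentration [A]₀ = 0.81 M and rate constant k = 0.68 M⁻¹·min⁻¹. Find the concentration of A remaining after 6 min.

0.1882 M

Step 1: For a second-order reaction: 1/[A] = 1/[A]₀ + kt
Step 2: 1/[A] = 1/0.81 + 0.68 × 6
Step 3: 1/[A] = 1.235 + 4.08 = 5.315
Step 4: [A] = 1/5.315 = 0.1882 M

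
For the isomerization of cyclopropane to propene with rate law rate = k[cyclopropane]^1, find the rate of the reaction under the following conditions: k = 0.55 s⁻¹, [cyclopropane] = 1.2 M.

0.66 M/s

Step 1: Identify the rate law: rate = k[cyclopropane]^1
Step 2: Substitute values: rate = 0.55 × (1.2)^1
Step 3: Calculate: rate = 0.55 × 1.2 = 0.66 M/s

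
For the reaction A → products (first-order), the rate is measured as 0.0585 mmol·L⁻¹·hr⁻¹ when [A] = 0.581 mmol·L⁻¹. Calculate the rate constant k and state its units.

0.1007 hr⁻¹

Step 1: rate = k[A]^1, so k = rate / [A]^1.
Step 2: k = 0.0585 / (0.581)^1 = 0.0585 / 0.581.
Step 3: k = 0.1007 hr⁻¹.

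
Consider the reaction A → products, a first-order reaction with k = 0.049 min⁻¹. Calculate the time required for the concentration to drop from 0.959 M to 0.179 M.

34.26 min

Step 1: For first-order: t = ln([A]₀/[A])/k
Step 2: t = ln(0.959/0.179)/0.049
Step 3: t = ln(5.358)/0.049
Step 4: t = 1.679/0.049 = 34.26 min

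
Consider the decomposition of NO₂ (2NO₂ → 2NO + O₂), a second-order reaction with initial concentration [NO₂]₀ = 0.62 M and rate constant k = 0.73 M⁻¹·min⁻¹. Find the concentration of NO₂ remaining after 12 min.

0.09641 M

Step 1: For a second-order reaction: 1/[NO₂] = 1/[NO₂]₀ + kt
Step 2: 1/[NO₂] = 1/0.62 + 0.73 × 12
Step 3: 1/[NO₂] = 1.613 + 8.76 = 10.37
Step 4: [NO₂] = 1/10.37 = 0.09641 M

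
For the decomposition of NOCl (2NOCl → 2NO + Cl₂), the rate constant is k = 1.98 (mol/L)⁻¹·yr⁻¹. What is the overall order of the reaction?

second order (2)

Step 1: The units of k for an nth-order reaction are (concentration)^(1-n)·(time)⁻¹.
Step 2: Here k has units (mol/L)⁻¹·yr⁻¹, so the concentration exponent is -1.
Step 3: 1 - n = -1 ⇒ n = 2. The reaction is second order.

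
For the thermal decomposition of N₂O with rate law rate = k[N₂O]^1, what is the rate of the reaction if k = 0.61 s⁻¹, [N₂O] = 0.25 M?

0.1525 M/s

Step 1: Identify the rate law: rate = k[N₂O]^1
Step 2: Substitute values: rate = 0.61 × (0.25)^1
Step 3: Calculate: rate = 0.61 × 0.25 = 0.1525 M/s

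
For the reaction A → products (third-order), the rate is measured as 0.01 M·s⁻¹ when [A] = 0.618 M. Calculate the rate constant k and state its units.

0.04237 M⁻²·s⁻¹

Step 1: rate = k[A]^3, so k = rate / [A]^3.
Step 2: k = 0.01 / (0.618)^3 = 0.01 / 0.236.
Step 3: k = 0.04237 M⁻²·s⁻¹.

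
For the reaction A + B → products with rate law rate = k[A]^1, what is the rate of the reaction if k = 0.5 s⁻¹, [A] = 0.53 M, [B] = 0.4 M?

0.265 M/s

Step 1: The rate law is rate = k[A]^1
Step 2: Note that the rate does not depend on [B] (zero order in B).
Step 3: rate = 0.5 × (0.53)^1 = 0.265 M/s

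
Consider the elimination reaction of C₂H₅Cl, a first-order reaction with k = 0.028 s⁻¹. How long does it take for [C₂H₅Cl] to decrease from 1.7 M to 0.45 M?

47.47 s

Step 1: For first-order: t = ln([C₂H₅Cl]₀/[C₂H₅Cl])/k
Step 2: t = ln(1.7/0.45)/0.028
Step 3: t = ln(3.778)/0.028
Step 4: t = 1.329/0.028 = 47.47 s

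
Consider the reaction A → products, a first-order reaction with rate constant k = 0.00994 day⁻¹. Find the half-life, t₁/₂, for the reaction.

69.73 day

Step 1: For a first-order reaction, t₁/₂ = ln(2)/k
Step 2: t₁/₂ = ln(2)/0.00994
Step 3: t₁/₂ = 0.6931/0.00994 = 69.73 day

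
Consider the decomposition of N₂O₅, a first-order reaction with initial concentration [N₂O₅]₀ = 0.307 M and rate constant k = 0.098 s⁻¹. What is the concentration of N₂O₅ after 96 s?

2.519e-05 M

Step 1: For a first-order reaction: [N₂O₅] = [N₂O₅]₀ × e^(-kt)
Step 2: [N₂O₅] = 0.307 × e^(-0.098 × 96)
Step 3: [N₂O₅] = 0.307 × e^(-9.408)
Step 4: [N₂O₅] = 0.307 × 8.20649e-05 = 2.519e-05 M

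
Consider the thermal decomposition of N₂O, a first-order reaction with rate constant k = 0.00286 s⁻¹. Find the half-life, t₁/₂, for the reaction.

242.4 s

Step 1: For a first-order reaction, t₁/₂ = ln(2)/k
Step 2: t₁/₂ = ln(2)/0.00286
Step 3: t₁/₂ = 0.6931/0.00286 = 242.4 s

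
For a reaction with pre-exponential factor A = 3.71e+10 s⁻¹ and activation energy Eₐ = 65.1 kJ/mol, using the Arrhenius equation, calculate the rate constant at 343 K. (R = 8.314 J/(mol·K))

4.52e+00 s⁻¹

Step 1: Use the Arrhenius equation: k = A × exp(-Eₐ/RT)
Step 2: Convert Eₐ to J/mol: 65.1 kJ/mol = 65100 J/mol
Step 3: Calculate the exponent: -Eₐ/(RT) = -65100/(8.314 × 343) = -22.82847
Step 4: k = 3.71e+10 × exp(-22.82847)
Step 5: k = 3.71e+10 × 1.21821e-10 = 4.5196e+00 s⁻¹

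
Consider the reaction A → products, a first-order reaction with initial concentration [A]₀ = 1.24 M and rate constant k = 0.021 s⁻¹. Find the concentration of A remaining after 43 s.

0.5026 M

Step 1: For a first-order reaction: [A] = [A]₀ × e^(-kt)
Step 2: [A] = 1.24 × e^(-0.021 × 43)
Step 3: [A] = 1.24 × e^(-0.903)
Step 4: [A] = 1.24 × 0.405352 = 0.5026 M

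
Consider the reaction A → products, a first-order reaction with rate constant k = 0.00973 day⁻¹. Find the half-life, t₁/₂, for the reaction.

71.24 day

Step 1: For a first-order reaction, t₁/₂ = ln(2)/k
Step 2: t₁/₂ = ln(2)/0.00973
Step 3: t₁/₂ = 0.6931/0.00973 = 71.24 day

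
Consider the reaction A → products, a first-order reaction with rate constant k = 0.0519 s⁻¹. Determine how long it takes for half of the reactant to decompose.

13.36 s

Step 1: For a first-order reaction, t₁/₂ = ln(2)/k
Step 2: t₁/₂ = ln(2)/0.0519
Step 3: t₁/₂ = 0.6931/0.0519 = 13.36 s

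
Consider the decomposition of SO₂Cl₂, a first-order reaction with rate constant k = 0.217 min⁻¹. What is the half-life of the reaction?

3.194 min

Step 1: For a first-order reaction, t₁/₂ = ln(2)/k
Step 2: t₁/₂ = ln(2)/0.217
Step 3: t₁/₂ = 0.6931/0.217 = 3.194 min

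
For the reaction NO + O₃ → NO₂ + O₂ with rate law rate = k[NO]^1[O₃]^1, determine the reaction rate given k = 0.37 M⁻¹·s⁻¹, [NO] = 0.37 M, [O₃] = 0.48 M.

0.06571 M/s

Step 1: The rate law is rate = k[NO]^1[O₃]^1
Step 2: Substitute: rate = 0.37 × (0.37)^1 × (0.48)^1
Step 3: rate = 0.37 × 0.37 × 0.48 = 0.065712 M/s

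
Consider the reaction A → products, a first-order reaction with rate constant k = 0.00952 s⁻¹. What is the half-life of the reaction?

72.81 s

Step 1: For a first-order reaction, t₁/₂ = ln(2)/k
Step 2: t₁/₂ = ln(2)/0.00952
Step 3: t₁/₂ = 0.6931/0.00952 = 72.81 s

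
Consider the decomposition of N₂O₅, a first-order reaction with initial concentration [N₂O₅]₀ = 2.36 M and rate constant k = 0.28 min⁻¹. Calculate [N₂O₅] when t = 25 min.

0.002152 M

Step 1: For a first-order reaction: [N₂O₅] = [N₂O₅]₀ × e^(-kt)
Step 2: [N₂O₅] = 2.36 × e^(-0.28 × 25)
Step 3: [N₂O₅] = 2.36 × e^(-7)
Step 4: [N₂O₅] = 2.36 × 0.000911882 = 0.002152 M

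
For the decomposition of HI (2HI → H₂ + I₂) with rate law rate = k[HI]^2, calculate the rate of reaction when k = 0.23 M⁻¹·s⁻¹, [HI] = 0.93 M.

0.1989 M/s

Step 1: Identify the rate law: rate = k[HI]^2
Step 2: Substitute values: rate = 0.23 × (0.93)^2
Step 3: Calculate: rate = 0.23 × 0.8649 = 0.198927 M/s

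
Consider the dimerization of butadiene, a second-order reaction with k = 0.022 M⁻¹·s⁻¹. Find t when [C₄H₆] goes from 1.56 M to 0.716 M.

34.35 s

Step 1: For second-order: t = (1/[C₄H₆] - 1/[C₄H₆]₀)/k
Step 2: t = (1/0.716 - 1/1.56)/0.022
Step 3: t = (1.397 - 0.641)/0.022
Step 4: t = 0.7556/0.022 = 34.35 s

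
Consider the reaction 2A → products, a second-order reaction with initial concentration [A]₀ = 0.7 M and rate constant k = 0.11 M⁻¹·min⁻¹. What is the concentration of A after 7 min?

0.4548 M

Step 1: For a second-order reaction: 1/[A] = 1/[A]₀ + kt
Step 2: 1/[A] = 1/0.7 + 0.11 × 7
Step 3: 1/[A] = 1.429 + 0.77 = 2.199
Step 4: [A] = 1/2.199 = 0.4548 M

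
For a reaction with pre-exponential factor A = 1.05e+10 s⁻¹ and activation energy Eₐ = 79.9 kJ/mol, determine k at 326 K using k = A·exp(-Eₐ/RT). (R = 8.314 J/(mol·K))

1.65e-03 s⁻¹

Step 1: Use the Arrhenius equation: k = A × exp(-Eₐ/RT)
Step 2: Convert Eₐ to J/mol: 79.9 kJ/mol = 79900 J/mol
Step 3: Calculate the exponent: -Eₐ/(RT) = -79900/(8.314 × 326) = -29.47944
Step 4: k = 1.05e+10 × exp(-29.47944)
Step 5: k = 1.05e+10 × 1.57486e-13 = 1.6536e-03 s⁻¹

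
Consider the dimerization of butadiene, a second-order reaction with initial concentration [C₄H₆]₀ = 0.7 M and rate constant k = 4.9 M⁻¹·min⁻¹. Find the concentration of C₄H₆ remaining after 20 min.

0.01006 M

Step 1: For a second-order reaction: 1/[C₄H₆] = 1/[C₄H₆]₀ + kt
Step 2: 1/[C₄H₆] = 1/0.7 + 4.9 × 20
Step 3: 1/[C₄H₆] = 1.429 + 98 = 99.43
Step 4: [C₄H₆] = 1/99.43 = 0.01006 M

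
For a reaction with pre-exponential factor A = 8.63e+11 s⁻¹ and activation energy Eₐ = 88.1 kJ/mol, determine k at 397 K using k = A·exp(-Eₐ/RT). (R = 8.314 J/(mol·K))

2.21e+00 s⁻¹

Step 1: Use the Arrhenius equation: k = A × exp(-Eₐ/RT)
Step 2: Convert Eₐ to J/mol: 88.1 kJ/mol = 88100 J/mol
Step 3: Calculate the exponent: -Eₐ/(RT) = -88100/(8.314 × 397) = -26.69165
Step 4: k = 8.63e+11 × exp(-26.69165)
Step 5: k = 8.63e+11 × 2.55837e-12 = 2.2079e+00 s⁻¹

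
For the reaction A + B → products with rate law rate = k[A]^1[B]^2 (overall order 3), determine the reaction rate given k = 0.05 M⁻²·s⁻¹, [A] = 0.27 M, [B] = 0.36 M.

0.00175 M/s

Step 1: The rate law is rate = k[A]^1[B]^2, overall order = 1+2 = 3
Step 2: Substitute values: rate = 0.05 × (0.27)^1 × (0.36)^2
Step 3: rate = 0.05 × 0.27 × 0.1296 = 0.0017496 M/s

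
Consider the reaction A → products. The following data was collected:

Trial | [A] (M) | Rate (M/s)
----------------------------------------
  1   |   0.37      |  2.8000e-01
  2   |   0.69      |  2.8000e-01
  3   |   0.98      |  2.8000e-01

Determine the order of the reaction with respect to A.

zeroth order (0)

Step 1: Compare trials - when concentration changes, rate stays constant.
Step 2: rate₂/rate₁ = 2.8000e-01/2.8000e-01 = 1
Step 3: [A]₂/[A]₁ = 0.69/0.37 = 1.865
Step 4: Since rate ratio ≈ (conc ratio)^0, the reaction is zeroth order.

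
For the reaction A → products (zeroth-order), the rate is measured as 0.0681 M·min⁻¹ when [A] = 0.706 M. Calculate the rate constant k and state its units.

0.0681 M·min⁻¹

Step 1: For a zeroth-order reaction, rate = k (independent of concentration).
Step 2: k = rate = 0.0681 M·min⁻¹.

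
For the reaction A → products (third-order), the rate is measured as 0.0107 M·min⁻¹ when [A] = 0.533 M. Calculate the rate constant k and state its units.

0.07066 M⁻²·min⁻¹

Step 1: rate = k[A]^3, so k = rate / [A]^3.
Step 2: k = 0.0107 / (0.533)^3 = 0.0107 / 0.1514.
Step 3: k = 0.07066 M⁻²·min⁻¹.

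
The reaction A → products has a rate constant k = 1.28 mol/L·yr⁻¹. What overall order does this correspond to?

zeroth order (0)

Step 1: The units of k for an nth-order reaction are (concentration)^(1-n)·(time)⁻¹.
Step 2: Here k has units mol/L·yr⁻¹, so the concentration exponent is 1.
Step 3: 1 - n = 1 ⇒ n = 0. The reaction is zeroth order.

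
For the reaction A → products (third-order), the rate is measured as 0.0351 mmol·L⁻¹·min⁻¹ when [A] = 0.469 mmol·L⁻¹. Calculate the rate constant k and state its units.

0.3402 (mmol·L⁻¹)⁻²·min⁻¹

Step 1: rate = k[A]^3, so k = rate / [A]^3.
Step 2: k = 0.0351 / (0.469)^3 = 0.0351 / 0.1032.
Step 3: k = 0.3402 (mmol·L⁻¹)⁻²·min⁻¹.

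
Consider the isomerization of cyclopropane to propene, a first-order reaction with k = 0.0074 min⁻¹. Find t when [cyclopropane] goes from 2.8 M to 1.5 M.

84.35 min

Step 1: For first-order: t = ln([cyclopropane]₀/[cyclopropane])/k
Step 2: t = ln(2.8/1.5)/0.0074
Step 3: t = ln(1.867)/0.0074
Step 4: t = 0.6242/0.0074 = 84.35 min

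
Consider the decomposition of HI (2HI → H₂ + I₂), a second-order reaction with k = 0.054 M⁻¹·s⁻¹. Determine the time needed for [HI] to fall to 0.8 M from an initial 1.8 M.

12.86 s

Step 1: For second-order: t = (1/[HI] - 1/[HI]₀)/k
Step 2: t = (1/0.8 - 1/1.8)/0.054
Step 3: t = (1.25 - 0.5556)/0.054
Step 4: t = 0.6944/0.054 = 12.86 s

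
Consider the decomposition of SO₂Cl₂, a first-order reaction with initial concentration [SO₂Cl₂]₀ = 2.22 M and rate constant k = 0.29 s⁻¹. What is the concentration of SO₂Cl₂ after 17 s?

0.01604 M

Step 1: For a first-order reaction: [SO₂Cl₂] = [SO₂Cl₂]₀ × e^(-kt)
Step 2: [SO₂Cl₂] = 2.22 × e^(-0.29 × 17)
Step 3: [SO₂Cl₂] = 2.22 × e^(-4.93)
Step 4: [SO₂Cl₂] = 2.22 × 0.0072265 = 0.01604 M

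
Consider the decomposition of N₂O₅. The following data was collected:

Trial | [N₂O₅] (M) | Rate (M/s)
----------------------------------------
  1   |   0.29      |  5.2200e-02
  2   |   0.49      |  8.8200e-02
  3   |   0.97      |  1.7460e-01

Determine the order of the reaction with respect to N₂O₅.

first order (1)

Step 1: Compare trials to find order n where rate₂/rate₁ = ([N₂O₅]₂/[N₂O₅]₁)^n
Step 2: rate₂/rate₁ = 8.8200e-02/5.2200e-02 = 1.69
Step 3: [N₂O₅]₂/[N₂O₅]₁ = 0.49/0.29 = 1.69
Step 4: n = ln(1.69)/ln(1.69) = 1.00 ≈ 1
Step 5: The reaction is first order in N₂O₅.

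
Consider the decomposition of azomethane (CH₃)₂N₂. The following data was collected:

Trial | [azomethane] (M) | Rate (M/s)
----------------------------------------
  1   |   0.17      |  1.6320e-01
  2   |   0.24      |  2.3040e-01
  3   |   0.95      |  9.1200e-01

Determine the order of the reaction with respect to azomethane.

first order (1)

Step 1: Compare trials to find order n where rate₂/rate₁ = ([azomethane]₂/[azomethane]₁)^n
Step 2: rate₂/rate₁ = 2.3040e-01/1.6320e-01 = 1.412
Step 3: [azomethane]₂/[azomethane]₁ = 0.24/0.17 = 1.412
Step 4: n = ln(1.412)/ln(1.412) = 1.00 ≈ 1
Step 5: The reaction is first order in azomethane.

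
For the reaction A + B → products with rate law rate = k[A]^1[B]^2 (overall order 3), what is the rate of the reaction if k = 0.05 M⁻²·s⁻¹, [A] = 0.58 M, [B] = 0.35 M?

0.003552 M/s

Step 1: The rate law is rate = k[A]^1[B]^2, overall order = 1+2 = 3
Step 2: Substitute values: rate = 0.05 × (0.58)^1 × (0.35)^2
Step 3: rate = 0.05 × 0.58 × 0.1225 = 0.0035525 M/s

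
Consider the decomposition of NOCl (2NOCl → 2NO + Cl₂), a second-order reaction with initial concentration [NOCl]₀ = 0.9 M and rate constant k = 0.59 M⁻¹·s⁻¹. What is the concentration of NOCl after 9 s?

0.1557 M

Step 1: For a second-order reaction: 1/[NOCl] = 1/[NOCl]₀ + kt
Step 2: 1/[NOCl] = 1/0.9 + 0.59 × 9
Step 3: 1/[NOCl] = 1.111 + 5.31 = 6.421
Step 4: [NOCl] = 1/6.421 = 0.1557 M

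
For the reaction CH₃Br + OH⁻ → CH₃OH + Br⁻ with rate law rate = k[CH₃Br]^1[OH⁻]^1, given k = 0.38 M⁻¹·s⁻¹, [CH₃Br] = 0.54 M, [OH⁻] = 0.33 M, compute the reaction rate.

0.06772 M/s

Step 1: The rate law is rate = k[CH₃Br]^1[OH⁻]^1
Step 2: Substitute: rate = 0.38 × (0.54)^1 × (0.33)^1
Step 3: rate = 0.38 × 0.54 × 0.33 = 0.067716 M/s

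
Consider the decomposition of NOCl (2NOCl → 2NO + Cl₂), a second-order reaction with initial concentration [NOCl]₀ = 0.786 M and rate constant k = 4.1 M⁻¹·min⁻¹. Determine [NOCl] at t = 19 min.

0.01263 M

Step 1: For a second-order reaction: 1/[NOCl] = 1/[NOCl]₀ + kt
Step 2: 1/[NOCl] = 1/0.786 + 4.1 × 19
Step 3: 1/[NOCl] = 1.272 + 77.9 = 79.17
Step 4: [NOCl] = 1/79.17 = 0.01263 M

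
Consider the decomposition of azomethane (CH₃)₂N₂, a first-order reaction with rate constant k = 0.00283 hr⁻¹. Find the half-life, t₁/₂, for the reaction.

244.9 hr

Step 1: For a first-order reaction, t₁/₂ = ln(2)/k
Step 2: t₁/₂ = ln(2)/0.00283
Step 3: t₁/₂ = 0.6931/0.00283 = 244.9 hr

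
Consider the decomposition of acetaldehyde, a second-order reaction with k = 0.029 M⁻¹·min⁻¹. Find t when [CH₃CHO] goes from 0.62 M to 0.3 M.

59.33 min

Step 1: For second-order: t = (1/[CH₃CHO] - 1/[CH₃CHO]₀)/k
Step 2: t = (1/0.3 - 1/0.62)/0.029
Step 3: t = (3.333 - 1.613)/0.029
Step 4: t = 1.72/0.029 = 59.33 min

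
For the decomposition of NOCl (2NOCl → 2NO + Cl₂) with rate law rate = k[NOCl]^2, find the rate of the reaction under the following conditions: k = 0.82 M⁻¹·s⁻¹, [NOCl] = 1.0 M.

0.82 M/s

Step 1: Identify the rate law: rate = k[NOCl]^2
Step 2: Substitute values: rate = 0.82 × (1.0)^2
Step 3: Calculate: rate = 0.82 × 1 = 0.82 M/s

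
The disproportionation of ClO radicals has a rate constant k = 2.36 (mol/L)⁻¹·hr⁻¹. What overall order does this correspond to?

second order (2)

Step 1: The units of k for an nth-order reaction are (concentration)^(1-n)·(time)⁻¹.
Step 2: Here k has units (mol/L)⁻¹·hr⁻¹, so the concentration exponent is -1.
Step 3: 1 - n = -1 ⇒ n = 2. The reaction is second order.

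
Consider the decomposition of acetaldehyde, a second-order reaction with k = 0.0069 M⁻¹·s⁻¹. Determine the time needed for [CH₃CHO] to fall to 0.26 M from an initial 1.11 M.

426.8 s

Step 1: For second-order: t = (1/[CH₃CHO] - 1/[CH₃CHO]₀)/k
Step 2: t = (1/0.26 - 1/1.11)/0.0069
Step 3: t = (3.846 - 0.9009)/0.0069
Step 4: t = 2.945/0.0069 = 426.8 s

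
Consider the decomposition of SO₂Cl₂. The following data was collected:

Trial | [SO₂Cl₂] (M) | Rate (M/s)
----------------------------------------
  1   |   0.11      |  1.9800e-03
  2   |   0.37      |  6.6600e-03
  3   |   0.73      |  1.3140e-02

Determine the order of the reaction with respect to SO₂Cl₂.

first order (1)

Step 1: Compare trials to find order n where rate₂/rate₁ = ([SO₂Cl₂]₂/[SO₂Cl₂]₁)^n
Step 2: rate₂/rate₁ = 6.6600e-03/1.9800e-03 = 3.364
Step 3: [SO₂Cl₂]₂/[SO₂Cl₂]₁ = 0.37/0.11 = 3.364
Step 4: n = ln(3.364)/ln(3.364) = 1.00 ≈ 1
Step 5: The reaction is first order in SO₂Cl₂.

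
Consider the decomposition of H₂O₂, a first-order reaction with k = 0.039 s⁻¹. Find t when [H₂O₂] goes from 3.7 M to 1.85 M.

17.77 s

Step 1: For first-order: t = ln([H₂O₂]₀/[H₂O₂])/k
Step 2: t = ln(3.7/1.85)/0.039
Step 3: t = ln(2)/0.039
Step 4: t = 0.6931/0.039 = 17.77 s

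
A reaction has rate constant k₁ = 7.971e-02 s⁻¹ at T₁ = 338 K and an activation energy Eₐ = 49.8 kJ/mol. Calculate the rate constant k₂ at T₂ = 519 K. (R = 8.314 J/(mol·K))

3.851e+01 s⁻¹

Step 1: Use the two-temperature Arrhenius form: ln(k₂/k₁) = -Eₐ/R × (1/T₂ - 1/T₁)
Step 2: Convert Eₐ to J/mol: 49.8 kJ/mol = 49800 J/mol
Step 3: 1/T₂ - 1/T₁ = 1/519 - 1/338 = -1.031798e-03 K⁻¹
Step 4: ln(k₂/k₁) = -49800/8.314 × -1.031798e-03 = 6.18036
Step 5: k₂ = k₁ × exp(6.18036) = 7.971e-02 × 4.83166e+02 = 3.851e+01 s⁻¹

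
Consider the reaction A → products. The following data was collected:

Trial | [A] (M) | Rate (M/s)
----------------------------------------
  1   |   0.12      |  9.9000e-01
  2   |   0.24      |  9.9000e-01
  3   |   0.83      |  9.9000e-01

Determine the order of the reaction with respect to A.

zeroth order (0)

Step 1: Compare trials - when concentration changes, rate stays constant.
Step 2: rate₂/rate₁ = 9.9000e-01/9.9000e-01 = 1
Step 3: [A]₂/[A]₁ = 0.24/0.12 = 2
Step 4: Since rate ratio ≈ (conc ratio)^0, the reaction is zeroth order.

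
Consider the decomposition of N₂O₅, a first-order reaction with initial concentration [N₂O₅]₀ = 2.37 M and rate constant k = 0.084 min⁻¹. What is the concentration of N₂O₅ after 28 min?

0.2256 M

Step 1: For a first-order reaction: [N₂O₅] = [N₂O₅]₀ × e^(-kt)
Step 2: [N₂O₅] = 2.37 × e^(-0.084 × 28)
Step 3: [N₂O₅] = 2.37 × e^(-2.352)
Step 4: [N₂O₅] = 2.37 × 0.0951786 = 0.2256 M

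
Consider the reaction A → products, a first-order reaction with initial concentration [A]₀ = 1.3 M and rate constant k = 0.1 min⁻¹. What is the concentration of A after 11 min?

0.4327 M

Step 1: For a first-order reaction: [A] = [A]₀ × e^(-kt)
Step 2: [A] = 1.3 × e^(-0.1 × 11)
Step 3: [A] = 1.3 × e^(-1.1)
Step 4: [A] = 1.3 × 0.332871 = 0.4327 M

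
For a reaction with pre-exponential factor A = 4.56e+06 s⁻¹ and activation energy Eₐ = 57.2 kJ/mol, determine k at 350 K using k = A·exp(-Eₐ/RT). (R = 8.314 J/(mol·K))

1.32e-02 s⁻¹

Step 1: Use the Arrhenius equation: k = A × exp(-Eₐ/RT)
Step 2: Convert Eₐ to J/mol: 57.2 kJ/mol = 57200 J/mol
Step 3: Calculate the exponent: -Eₐ/(RT) = -57200/(8.314 × 350) = -19.65703
Step 4: k = 4.56e+06 × exp(-19.65703)
Step 5: k = 4.56e+06 × 2.90443e-09 = 1.3244e-02 s⁻¹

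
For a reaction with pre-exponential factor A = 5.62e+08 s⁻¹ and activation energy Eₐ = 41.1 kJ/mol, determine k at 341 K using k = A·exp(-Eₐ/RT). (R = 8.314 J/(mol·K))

2.84e+02 s⁻¹

Step 1: Use the Arrhenius equation: k = A × exp(-Eₐ/RT)
Step 2: Convert Eₐ to J/mol: 41.1 kJ/mol = 41100 J/mol
Step 3: Calculate the exponent: -Eₐ/(RT) = -41100/(8.314 × 341) = -14.49698
Step 4: k = 5.62e+08 × exp(-14.49698)
Step 5: k = 5.62e+08 × 5.05873e-07 = 2.8430e+02 s⁻¹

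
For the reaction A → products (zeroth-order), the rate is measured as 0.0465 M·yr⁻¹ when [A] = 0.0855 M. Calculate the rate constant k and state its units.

0.0465 M·yr⁻¹

Step 1: For a zeroth-order reaction, rate = k (independent of concentration).
Step 2: k = rate = 0.0465 M·yr⁻¹.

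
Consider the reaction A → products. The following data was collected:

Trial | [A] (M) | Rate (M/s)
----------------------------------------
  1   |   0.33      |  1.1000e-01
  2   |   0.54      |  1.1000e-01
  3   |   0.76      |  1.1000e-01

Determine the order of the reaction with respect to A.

zeroth order (0)

Step 1: Compare trials - when concentration changes, rate stays constant.
Step 2: rate₂/rate₁ = 1.1000e-01/1.1000e-01 = 1
Step 3: [A]₂/[A]₁ = 0.54/0.33 = 1.636
Step 4: Since rate ratio ≈ (conc ratio)^0, the reaction is zeroth order.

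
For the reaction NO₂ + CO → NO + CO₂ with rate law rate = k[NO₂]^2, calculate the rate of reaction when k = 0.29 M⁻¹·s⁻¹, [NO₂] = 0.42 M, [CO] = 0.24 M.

0.05116 M/s

Step 1: The rate law is rate = k[NO₂]^2
Step 2: Note that the rate does not depend on [CO] (zero order in CO).
Step 3: rate = 0.29 × (0.42)^2 = 0.051156 M/s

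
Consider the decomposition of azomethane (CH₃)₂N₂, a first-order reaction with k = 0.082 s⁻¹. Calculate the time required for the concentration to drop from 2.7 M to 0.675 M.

16.91 s

Step 1: For first-order: t = ln([azomethane]₀/[azomethane])/k
Step 2: t = ln(2.7/0.675)/0.082
Step 3: t = ln(4)/0.082
Step 4: t = 1.386/0.082 = 16.91 s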